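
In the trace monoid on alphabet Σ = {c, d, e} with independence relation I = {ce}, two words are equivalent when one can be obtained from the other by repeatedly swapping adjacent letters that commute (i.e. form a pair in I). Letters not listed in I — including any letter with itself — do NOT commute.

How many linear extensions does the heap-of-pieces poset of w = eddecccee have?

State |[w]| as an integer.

20

0(e) covers ∅
1(d) covers 0:e
2(d) covers 1:d
3(e) covers 2:d
4(c) covers 2:d
5(c) covers 4:c
6(c) covers 5:c
7(e) covers 3:e
8(e) covers 7:e
floor of heap: 0:e
completions by unplaced set U, small U first (add the entries for U minus each lowest piece of U):
  |U|=1: {6}:1  {8}:1
  |U|=2: {5,6}:1  {6,8}:2  {7,8}:1
  |U|=3: {3,7,8}:1  {4,5,6}:1  {5,6,8}:3  {6,7,8}:3
  |U|=4: {3,6,7,8}:4  {4,5,6,8}:4  {5,6,7,8}:6
  |U|=5: {3,5,6,7,8}:10  {4,5,6,7,8}:10
  |U|=6: {3,4,5,6,7,8}:20
  |U|=7: {2,3,4,5,6,7,8}:20
  start at 0(e): 20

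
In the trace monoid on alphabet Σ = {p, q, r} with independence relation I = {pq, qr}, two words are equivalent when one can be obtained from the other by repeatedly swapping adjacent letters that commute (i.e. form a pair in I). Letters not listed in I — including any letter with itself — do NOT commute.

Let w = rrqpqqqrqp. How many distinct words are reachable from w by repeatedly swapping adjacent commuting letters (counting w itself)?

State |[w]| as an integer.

252

0(r) covers ∅
1(r) covers 0:r
2(q) covers ∅
3(p) covers 1:r
4(q) covers 2:q
5(q) covers 4:q
6(q) covers 5:q
7(r) covers 3:p
8(q) covers 6:q
9(p) covers 7:r
floor of heap: 0:r, 2:q
completions by unplaced set U, small U first (add the entries for U minus each lowest piece of U):
  |U|=1: {8}:1  {9}:1
  |U|=2: {6,8}:1  {7,9}:1  {8,9}:2
  |U|=3: {3,7,9}:1  {5,6,8}:1  {6,8,9}:3  {7,8,9}:3
  |U|=4: {1,3,7,9}:1  {3,7,8,9}:4  {4,5,6,8}:1  {5,6,8,9}:4  {6,7,8,9}:6
  |U|=5: {0,1,3,7,9}:1  {1,3,7,8,9}:5  {2,4,5,6,8}:1  {3,6,7,8,9}:10  {4,5,6,8,9}:5  {5,6,7,8,9}:10
  |U|=6: {0,1,3,7,8,9}:6  {1,3,6,7,8,9}:15  {2,4,5,6,8,9}:6  {3,5,6,7,8,9}:20  {4,5,6,7,8,9}:15
  |U|=7: {0,1,3,6,7,8,9}:21  {1,3,5,6,7,8,9}:35  {2,4,5,6,7,8,9}:21  {3,4,5,6,7,8,9}:35
  |U|=8: {0,1,3,5,6,7,8,9}:56  {1,3,4,5,6,7,8,9}:70  {2,3,4,5,6,7,8,9}:56
  start at 0(r): 126
  start at 2(q): 126
sum over floor = 252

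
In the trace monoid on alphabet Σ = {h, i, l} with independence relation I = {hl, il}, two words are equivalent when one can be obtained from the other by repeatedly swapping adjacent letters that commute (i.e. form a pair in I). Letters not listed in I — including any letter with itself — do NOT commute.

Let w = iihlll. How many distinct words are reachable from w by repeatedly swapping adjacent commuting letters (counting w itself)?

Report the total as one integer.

piece 0:i — minimal
piece 1:i rests on {0:i}
piece 2:h rests on {1:i}
piece 3:l — minimal
piece 4:l rests on {3:l}
piece 5:l rests on {4:l}
minimal pieces: {0:i, 3:l}
ways to finish when only these pieces remain (= sum over removing one remaining piece with nothing left below it):
  1 left: {2}→1  {5}→1
  2 left: {1,2}→1  {2,5}→2  {4,5}→1
  3 left: {0,1,2}→1  {1,2,5}→3  {2,4,5}→3  {3,4,5}→1
  4 left: {0,1,2,5}→4  {1,2,4,5}→6  {2,3,4,5}→4
  placing 0:i first → 10 extensions
  placing 3:l first → 10 extensions
total linear extensions = 20

20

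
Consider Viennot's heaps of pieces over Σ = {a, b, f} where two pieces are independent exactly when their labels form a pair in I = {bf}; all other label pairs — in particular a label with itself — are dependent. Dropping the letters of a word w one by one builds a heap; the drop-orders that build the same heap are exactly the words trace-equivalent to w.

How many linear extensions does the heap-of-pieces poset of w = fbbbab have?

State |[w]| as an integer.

4

#0=f has no predecessor
#1=b has no predecessor
#2=b depends on [1:b]
#3=b depends on [2:b]
#4=a depends on [0:f, 3:b]
#5=b depends on [4:a]
sources: [0:f, 1:b]
N(rest) = Σ N(rest − s) over sources s of rest; N(one piece) = 1:
  size 1 → [5]=1
  size 2 → [4,5]=1
  size 3 → [0,4,5]=1  [3,4,5]=1
  size 4 → [0,3,4,5]=2  [2,3,4,5]=1
  first=0(f) contributes 1
  first=1(b) contributes 3
|[w]| = 4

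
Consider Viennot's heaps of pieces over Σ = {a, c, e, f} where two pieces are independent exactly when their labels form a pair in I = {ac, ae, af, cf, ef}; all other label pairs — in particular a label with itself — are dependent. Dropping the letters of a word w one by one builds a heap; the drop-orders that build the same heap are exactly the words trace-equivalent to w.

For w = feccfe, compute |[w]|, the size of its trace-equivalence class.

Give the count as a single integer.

15

piece 0:f — minimal
piece 1:e — minimal
piece 2:c rests on {1:e}
piece 3:c rests on {2:c}
piece 4:f rests on {0:f}
piece 5:e rests on {3:c}
minimal pieces: {0:f, 1:e}
ways to finish when only these pieces remain (= sum over removing one remaining piece with nothing left below it):
  1 left: {4}→1  {5}→1
  2 left: {0,4}→1  {3,5}→1  {4,5}→2
  3 left: {0,4,5}→3  {2,3,5}→1  {3,4,5}→3
  4 left: {0,3,4,5}→6  {1,2,3,5}→1  {2,3,4,5}→4
  placing 0:f first → 5 extensions
  placing 1:e first → 10 extensions
total linear extensions = 15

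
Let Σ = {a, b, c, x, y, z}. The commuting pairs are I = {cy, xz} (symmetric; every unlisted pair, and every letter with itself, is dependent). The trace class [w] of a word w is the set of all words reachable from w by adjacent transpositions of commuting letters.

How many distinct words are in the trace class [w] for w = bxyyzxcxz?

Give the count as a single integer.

4

#0=b has no predecessor
#1=x depends on [0:b]
#2=y depends on [1:x]
#3=y depends on [2:y]
#4=z depends on [3:y]
#5=x depends on [3:y]
#6=c depends on [4:z, 5:x]
#7=x depends on [6:c]
#8=z depends on [6:c]
sources: [0:b]
N(rest) = Σ N(rest − s) over sources s of rest; N(one piece) = 1:
  size 1 → [7]=1  [8]=1
  size 2 → [7,8]=2
  size 3 → [6,7,8]=2
  size 4 → [4,6,7,8]=2  [5,6,7,8]=2
  size 5 → [4,5,6,7,8]=4
  size 6 → [3,4,5,6,7,8]=4
  size 7 → [2,3,4,5,6,7,8]=4
  first=0(b) contributes 4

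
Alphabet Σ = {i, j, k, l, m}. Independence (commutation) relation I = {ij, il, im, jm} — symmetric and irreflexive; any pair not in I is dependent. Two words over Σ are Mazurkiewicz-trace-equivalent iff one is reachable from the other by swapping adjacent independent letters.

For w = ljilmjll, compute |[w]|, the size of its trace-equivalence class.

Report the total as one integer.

drop 0:l onto floor
drop 1:j onto {0:l}
drop 2:i onto floor
drop 3:l onto {1:j}
drop 4:m onto {3:l}
drop 5:j onto {3:l}
drop 6:l onto {4:m, 5:j}
drop 7:l onto {6:l}
ground layer = {0:l, 2:i}
drop-orders for the pieces not yet dropped (sum over which currently-grounded one goes next):
  1 to go: {2} 1  {7} 1
  2 to go: {2,7} 2  {6,7} 1
  3 to go: {2,6,7} 3  {4,6,7} 1  {5,6,7} 1
  4 to go: {2,4,6,7} 4  {2,5,6,7} 4  {4,5,6,7} 2
  5 to go: {2,4,5,6,7} 10  {3,4,5,6,7} 2
  6 to go: {1,3,4,5,6,7} 2  {2,3,4,5,6,7} 12
  if 0:l drops first: 14 orders
  if 2:i drops first: 2 orders
heap linearizations: 16

16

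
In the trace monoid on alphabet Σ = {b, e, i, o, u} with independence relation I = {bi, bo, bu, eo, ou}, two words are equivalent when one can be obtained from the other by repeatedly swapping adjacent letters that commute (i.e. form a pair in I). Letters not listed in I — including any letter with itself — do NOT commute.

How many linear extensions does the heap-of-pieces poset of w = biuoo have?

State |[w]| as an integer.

0(b) covers ∅
1(i) covers ∅
2(u) covers 1:i
3(o) covers 1:i
4(o) covers 3:o
floor of heap: 0:b, 1:i
completions by unplaced set U, small U first (add the entries for U minus each lowest piece of U):
  |U|=1: {0}:1  {2}:1  {4}:1
  |U|=2: {0,2}:2  {0,4}:2  {2,4}:2  {3,4}:1
  |U|=3: {0,2,4}:6  {0,3,4}:3  {2,3,4}:3
  start at 0(b): 3
  start at 1(i): 12
sum over floor = 15

15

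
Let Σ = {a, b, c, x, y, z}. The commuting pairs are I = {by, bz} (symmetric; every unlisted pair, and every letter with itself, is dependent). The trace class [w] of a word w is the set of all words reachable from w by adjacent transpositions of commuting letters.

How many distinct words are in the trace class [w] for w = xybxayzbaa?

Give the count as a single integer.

6

drop 0:x onto floor
drop 1:y onto {0:x}
drop 2:b onto {0:x}
drop 3:x onto {1:y, 2:b}
drop 4:a onto {3:x}
drop 5:y onto {4:a}
drop 6:z onto {5:y}
drop 7:b onto {4:a}
drop 8:a onto {6:z, 7:b}
drop 9:a onto {8:a}
ground layer = {0:x}
drop-orders for the pieces not yet dropped (sum over which currently-grounded one goes next):
  1 to go: {9} 1
  2 to go: {8,9} 1
  3 to go: {6,8,9} 1  {7,8,9} 1
  4 to go: {5,6,8,9} 1  {6,7,8,9} 2
  5 to go: {5,6,7,8,9} 3
  6 to go: {4,5,6,7,8,9} 3
  7 to go: {3,4,5,6,7,8,9} 3
  8 to go: {1,3,4,5,6,7,8,9} 3  {2,3,4,5,6,7,8,9} 3
  if 0:x drops first: 6 orders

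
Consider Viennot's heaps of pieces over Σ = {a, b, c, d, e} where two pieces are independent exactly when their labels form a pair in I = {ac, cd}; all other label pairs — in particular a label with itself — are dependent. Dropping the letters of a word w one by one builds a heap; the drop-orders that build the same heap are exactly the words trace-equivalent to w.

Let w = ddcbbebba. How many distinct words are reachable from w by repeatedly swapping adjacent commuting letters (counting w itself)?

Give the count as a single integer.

3

drop 0:d onto floor
drop 1:d onto {0:d}
drop 2:c onto floor
drop 3:b onto {1:d, 2:c}
drop 4:b onto {3:b}
drop 5:e onto {4:b}
drop 6:b onto {5:e}
drop 7:b onto {6:b}
drop 8:a onto {7:b}
ground layer = {0:d, 2:c}
drop-orders for the pieces not yet dropped (sum over which currently-grounded one goes next):
  1 to go: {8} 1
  2 to go: {7,8} 1
  3 to go: {6,7,8} 1
  4 to go: {5,6,7,8} 1
  5 to go: {4,5,6,7,8} 1
  6 to go: {3,4,5,6,7,8} 1
  7 to go: {1,3,4,5,6,7,8} 1  {2,3,4,5,6,7,8} 1
  if 0:d drops first: 2 orders
  if 2:c drops first: 1 orders
heap linearizations: 3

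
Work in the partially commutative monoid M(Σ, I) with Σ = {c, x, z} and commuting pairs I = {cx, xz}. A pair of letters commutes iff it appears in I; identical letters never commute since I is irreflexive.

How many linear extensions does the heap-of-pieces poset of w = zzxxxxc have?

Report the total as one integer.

piece 0:z — minimal
piece 1:z rests on {0:z}
piece 2:x — minimal
piece 3:x rests on {2:x}
piece 4:x rests on {3:x}
piece 5:x rests on {4:x}
piece 6:c rests on {1:z}
minimal pieces: {0:z, 2:x}
ways to finish when only these pieces remain (= sum over removing one remaining piece with nothing left below it):
  1 left: {5}→1  {6}→1
  2 left: {1,6}→1  {4,5}→1  {5,6}→2
  3 left: {0,1,6}→1  {1,5,6}→3  {3,4,5}→1  {4,5,6}→3
  4 left: {0,1,5,6}→4  {1,4,5,6}→6  {2,3,4,5}→1  {3,4,5,6}→4
  5 left: {0,1,4,5,6}→10  {1,3,4,5,6}→10  {2,3,4,5,6}→5
  placing 0:z first → 15 extensions
  placing 2:x first → 20 extensions
total linear extensions = 35

35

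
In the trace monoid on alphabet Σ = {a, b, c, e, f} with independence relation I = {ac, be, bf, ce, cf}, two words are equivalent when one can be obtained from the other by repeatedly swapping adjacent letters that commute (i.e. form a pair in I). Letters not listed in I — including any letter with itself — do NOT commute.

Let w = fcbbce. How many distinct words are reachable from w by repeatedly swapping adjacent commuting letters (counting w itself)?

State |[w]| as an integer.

15

piece 0:f — minimal
piece 1:c — minimal
piece 2:b rests on {1:c}
piece 3:b rests on {2:b}
piece 4:c rests on {3:b}
piece 5:e rests on {0:f}
minimal pieces: {0:f, 1:c}
ways to finish when only these pieces remain (= sum over removing one remaining piece with nothing left below it):
  1 left: {4}→1  {5}→1
  2 left: {0,5}→1  {3,4}→1  {4,5}→2
  3 left: {0,4,5}→3  {2,3,4}→1  {3,4,5}→3
  4 left: {0,3,4,5}→6  {1,2,3,4}→1  {2,3,4,5}→4
  placing 0:f first → 5 extensions
  placing 1:c first → 10 extensions
total linear extensions = 15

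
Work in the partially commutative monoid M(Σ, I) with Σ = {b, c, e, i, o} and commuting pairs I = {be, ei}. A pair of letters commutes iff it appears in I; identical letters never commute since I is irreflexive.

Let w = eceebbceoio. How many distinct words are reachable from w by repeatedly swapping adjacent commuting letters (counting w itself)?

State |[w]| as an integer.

6

0(e) covers ∅
1(c) covers 0:e
2(e) covers 1:c
3(e) covers 2:e
4(b) covers 1:c
5(b) covers 4:b
6(c) covers 3:e, 5:b
7(e) covers 6:c
8(o) covers 7:e
9(i) covers 8:o
10(o) covers 9:i
floor of heap: 0:e
completions by unplaced set U, small U first (add the entries for U minus each lowest piece of U):
  |U|=1: {10}:1
  |U|=2: {9,10}:1
  |U|=3: {8,9,10}:1
  |U|=4: {7,8,9,10}:1
  |U|=5: {6,7,8,9,10}:1
  |U|=6: {3,6,7,8,9,10}:1  {5,6,7,8,9,10}:1
  |U|=7: {2,3,6,7,8,9,10}:1  {3,5,6,7,8,9,10}:2  {4,5,6,7,8,9,10}:1
  |U|=8: {2,3,5,6,7,8,9,10}:3  {3,4,5,6,7,8,9,10}:3
  |U|=9: {2,3,4,5,6,7,8,9,10}:6
  start at 0(e): 6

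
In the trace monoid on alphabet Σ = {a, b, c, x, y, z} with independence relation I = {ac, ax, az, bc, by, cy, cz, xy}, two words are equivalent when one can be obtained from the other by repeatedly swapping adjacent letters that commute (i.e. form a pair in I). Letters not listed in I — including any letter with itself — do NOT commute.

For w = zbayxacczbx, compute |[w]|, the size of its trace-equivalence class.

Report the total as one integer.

98

0(z) covers ∅
1(b) covers 0:z
2(a) covers 1:b
3(y) covers 2:a
4(x) covers 1:b
5(a) covers 3:y
6(c) covers 4:x
7(c) covers 6:c
8(z) covers 3:y, 4:x
9(b) covers 5:a, 8:z
10(x) covers 7:c, 9:b
floor of heap: 0:z
completions by unplaced set U, small U first (add the entries for U minus each lowest piece of U):
  |U|=1: {10}:1
  |U|=2: {7,10}:1  {9,10}:1
  |U|=3: {5,9,10}:1  {6,7,10}:1  {7,9,10}:2  {8,9,10}:1
  |U|=4: {5,7,9,10}:3  {5,8,9,10}:2  {6,7,9,10}:3  {7,8,9,10}:3
  |U|=5: {3,5,8,9,10}:2  {5,6,7,9,10}:6  {5,7,8,9,10}:8  {6,7,8,9,10}:6
  |U|=6: {2,3,5,8,9,10}:2  {3,5,7,8,9,10}:10  {4,6,7,8,9,10}:6  {5,6,7,8,9,10}:20
  |U|=7: {2,3,5,7,8,9,10}:12  {3,5,6,7,8,9,10}:30  {4,5,6,7,8,9,10}:26
  |U|=8: {2,3,5,6,7,8,9,10}:42  {3,4,5,6,7,8,9,10}:56
  |U|=9: {2,3,4,5,6,7,8,9,10}:98
  start at 0(z): 98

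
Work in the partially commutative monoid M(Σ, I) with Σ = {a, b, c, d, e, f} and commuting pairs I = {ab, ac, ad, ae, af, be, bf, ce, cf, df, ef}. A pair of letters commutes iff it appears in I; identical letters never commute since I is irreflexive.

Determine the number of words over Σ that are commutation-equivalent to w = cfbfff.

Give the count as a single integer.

drop 0:c onto floor
drop 1:f onto floor
drop 2:b onto {0:c}
drop 3:f onto {1:f}
drop 4:f onto {3:f}
drop 5:f onto {4:f}
ground layer = {0:c, 1:f}
drop-orders for the pieces not yet dropped (sum over which currently-grounded one goes next):
  1 to go: {2} 1  {5} 1
  2 to go: {0,2} 1  {2,5} 2  {4,5} 1
  3 to go: {0,2,5} 3  {2,4,5} 3  {3,4,5} 1
  4 to go: {0,2,4,5} 6  {1,3,4,5} 1  {2,3,4,5} 4
  if 0:c drops first: 5 orders
  if 1:f drops first: 10 orders
heap linearizations: 15

15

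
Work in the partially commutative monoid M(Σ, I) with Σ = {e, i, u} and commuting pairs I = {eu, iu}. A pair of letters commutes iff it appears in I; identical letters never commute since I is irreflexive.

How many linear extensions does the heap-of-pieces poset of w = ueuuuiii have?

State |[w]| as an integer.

70

piece 0:u — minimal
piece 1:e — minimal
piece 2:u rests on {0:u}
piece 3:u rests on {2:u}
piece 4:u rests on {3:u}
piece 5:i rests on {1:e}
piece 6:i rests on {5:i}
piece 7:i rests on {6:i}
minimal pieces: {0:u, 1:e}
ways to finish when only these pieces remain (= sum over removing one remaining piece with nothing left below it):
  1 left: {4}→1  {7}→1
  2 left: {3,4}→1  {4,7}→2  {6,7}→1
  3 left: {2,3,4}→1  {3,4,7}→3  {4,6,7}→3  {5,6,7}→1
  4 left: {0,2,3,4}→1  {1,5,6,7}→1  {2,3,4,7}→4  {3,4,6,7}→6  {4,5,6,7}→4
  5 left: {0,2,3,4,7}→5  {1,4,5,6,7}→5  {2,3,4,6,7}→10  {3,4,5,6,7}→10
  6 left: {0,2,3,4,6,7}→15  {1,3,4,5,6,7}→15  {2,3,4,5,6,7}→20
  placing 0:u first → 35 extensions
  placing 1:e first → 35 extensions
total linear extensions = 70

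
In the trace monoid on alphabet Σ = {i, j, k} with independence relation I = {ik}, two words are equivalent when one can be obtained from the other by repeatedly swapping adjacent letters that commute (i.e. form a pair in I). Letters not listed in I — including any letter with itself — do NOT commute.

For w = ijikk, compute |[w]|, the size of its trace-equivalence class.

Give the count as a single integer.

3

piece 0:i — minimal
piece 1:j rests on {0:i}
piece 2:i rests on {1:j}
piece 3:k rests on {1:j}
piece 4:k rests on {3:k}
minimal pieces: {0:i}
ways to finish when only these pieces remain (= sum over removing one remaining piece with nothing left below it):
  1 left: {2}→1  {4}→1
  2 left: {2,4}→2  {3,4}→1
  3 left: {2,3,4}→3
  placing 0:i first → 3 extensions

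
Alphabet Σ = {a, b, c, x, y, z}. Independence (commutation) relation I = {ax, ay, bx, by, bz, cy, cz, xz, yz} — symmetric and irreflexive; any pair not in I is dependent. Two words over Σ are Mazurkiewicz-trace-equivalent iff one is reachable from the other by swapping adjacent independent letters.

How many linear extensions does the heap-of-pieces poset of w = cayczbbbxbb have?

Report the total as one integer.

piece 0:c — minimal
piece 1:a rests on {0:c}
piece 2:y — minimal
piece 3:c rests on {1:a}
piece 4:z rests on {1:a}
piece 5:b rests on {3:c}
piece 6:b rests on {5:b}
piece 7:b rests on {6:b}
piece 8:x rests on {2:y, 3:c}
piece 9:b rests on {7:b}
piece 10:b rests on {9:b}
minimal pieces: {0:c, 2:y}
ways to finish when only these pieces remain (= sum over removing one remaining piece with nothing left below it):
  1 left: {4}→1  {8}→1  {10}→1
  2 left: {2,8}→1  {4,8}→2  {4,10}→2  {8,10}→2  {9,10}→1
  3 left: {2,4,8}→3  {2,8,10}→3  {4,8,10}→6  {4,9,10}→3  {7,9,10}→1  {8,9,10}→3
  4 left: {2,4,8,10}→12  {2,8,9,10}→6  {4,7,9,10}→4  {4,8,9,10}→12  {6,7,9,10}→1  {7,8,9,10}→4
  5 left: {2,4,8,9,10}→30  {2,7,8,9,10}→10  {4,6,7,9,10}→5  {4,7,8,9,10}→20  {5,6,7,9,10}→1  {6,7,8,9,10}→5
  6 left: {2,4,7,8,9,10}→60  {2,6,7,8,9,10}→15  {4,5,6,7,9,10}→6  {4,6,7,8,9,10}→30  {5,6,7,8,9,10}→6
  7 left: {2,4,6,7,8,9,10}→105  {2,5,6,7,8,9,10}→21  {3,5,6,7,8,9,10}→6  {4,5,6,7,8,9,10}→42
  8 left: {2,3,5,6,7,8,9,10}→27  {2,4,5,6,7,8,9,10}→168  {3,4,5,6,7,8,9,10}→48
  9 left: {1,3,4,5,6,7,8,9,10}→48  {2,3,4,5,6,7,8,9,10}→243
  placing 0:c first → 291 extensions
  placing 2:y first → 48 extensions
total linear extensions = 339

339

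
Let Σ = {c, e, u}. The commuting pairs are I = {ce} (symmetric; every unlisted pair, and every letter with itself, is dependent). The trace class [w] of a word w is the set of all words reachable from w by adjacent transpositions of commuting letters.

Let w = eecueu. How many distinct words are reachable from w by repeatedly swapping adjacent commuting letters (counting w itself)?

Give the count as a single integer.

#0=e has no predecessor
#1=e depends on [0:e]
#2=c has no predecessor
#3=u depends on [1:e, 2:c]
#4=e depends on [3:u]
#5=u depends on [4:e]
sources: [0:e, 2:c]
N(rest) = Σ N(rest − s) over sources s of rest; N(one piece) = 1:
  size 1 → [5]=1
  size 2 → [4,5]=1
  size 3 → [3,4,5]=1
  size 4 → [1,3,4,5]=1  [2,3,4,5]=1
  first=0(e) contributes 2
  first=2(c) contributes 1
|[w]| = 3

3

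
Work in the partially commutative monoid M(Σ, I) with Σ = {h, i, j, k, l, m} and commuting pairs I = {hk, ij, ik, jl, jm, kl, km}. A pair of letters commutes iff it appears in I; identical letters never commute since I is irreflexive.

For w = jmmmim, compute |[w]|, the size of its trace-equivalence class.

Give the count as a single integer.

drop 0:j onto floor
drop 1:m onto floor
drop 2:m onto {1:m}
drop 3:m onto {2:m}
drop 4:i onto {3:m}
drop 5:m onto {4:i}
ground layer = {0:j, 1:m}
drop-orders for the pieces not yet dropped (sum over which currently-grounded one goes next):
  1 to go: {0} 1  {5} 1
  2 to go: {0,5} 2  {4,5} 1
  3 to go: {0,4,5} 3  {3,4,5} 1
  4 to go: {0,3,4,5} 4  {2,3,4,5} 1
  if 0:j drops first: 1 orders
  if 1:m drops first: 5 orders
heap linearizations: 6

6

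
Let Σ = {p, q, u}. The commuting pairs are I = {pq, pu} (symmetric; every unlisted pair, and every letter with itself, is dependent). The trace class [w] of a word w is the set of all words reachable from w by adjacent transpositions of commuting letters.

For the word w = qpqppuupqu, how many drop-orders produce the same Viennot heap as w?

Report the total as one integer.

0(q) covers ∅
1(p) covers ∅
2(q) covers 0:q
3(p) covers 1:p
4(p) covers 3:p
5(u) covers 2:q
6(u) covers 5:u
7(p) covers 4:p
8(q) covers 6:u
9(u) covers 8:q
floor of heap: 0:q, 1:p
completions by unplaced set U, small U first (add the entries for U minus each lowest piece of U):
  |U|=1: {7}:1  {9}:1
  |U|=2: {4,7}:1  {7,9}:2  {8,9}:1
  |U|=3: {3,4,7}:1  {4,7,9}:3  {6,8,9}:1  {7,8,9}:3
  |U|=4: {1,3,4,7}:1  {3,4,7,9}:4  {4,7,8,9}:6  {5,6,8,9}:1  {6,7,8,9}:4
  |U|=5: {1,3,4,7,9}:5  {2,5,6,8,9}:1  {3,4,7,8,9}:10  {4,6,7,8,9}:10  {5,6,7,8,9}:5
  |U|=6: {0,2,5,6,8,9}:1  {1,3,4,7,8,9}:15  {2,5,6,7,8,9}:6  {3,4,6,7,8,9}:20  {4,5,6,7,8,9}:15
  |U|=7: {0,2,5,6,7,8,9}:7  {1,3,4,6,7,8,9}:35  {2,4,5,6,7,8,9}:21  {3,4,5,6,7,8,9}:35
  |U|=8: {0,2,4,5,6,7,8,9}:28  {1,3,4,5,6,7,8,9}:70  {2,3,4,5,6,7,8,9}:56
  start at 0(q): 126
  start at 1(p): 84
sum over floor = 210

210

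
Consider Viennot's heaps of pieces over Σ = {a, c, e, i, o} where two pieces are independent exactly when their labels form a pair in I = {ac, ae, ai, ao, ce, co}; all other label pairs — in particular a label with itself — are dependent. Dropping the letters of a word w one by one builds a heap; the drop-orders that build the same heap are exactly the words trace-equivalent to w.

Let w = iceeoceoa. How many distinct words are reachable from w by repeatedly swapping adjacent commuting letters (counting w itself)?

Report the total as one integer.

0(i) covers ∅
1(c) covers 0:i
2(e) covers 0:i
3(e) covers 2:e
4(o) covers 3:e
5(c) covers 1:c
6(e) covers 4:o
7(o) covers 6:e
8(a) covers ∅
floor of heap: 0:i, 8:a
completions by unplaced set U, small U first (add the entries for U minus each lowest piece of U):
  |U|=1: {5}:1  {7}:1  {8}:1
  |U|=2: {1,5}:1  {5,7}:2  {5,8}:2  {6,7}:1  {7,8}:2
  |U|=3: {1,5,7}:3  {1,5,8}:3  {4,6,7}:1  {5,6,7}:3  {5,7,8}:6  {6,7,8}:3
  |U|=4: {1,5,6,7}:6  {1,5,7,8}:12  {3,4,6,7}:1  {4,5,6,7}:4  {4,6,7,8}:4  {5,6,7,8}:12
  |U|=5: {1,4,5,6,7}:10  {1,5,6,7,8}:30  {2,3,4,6,7}:1  {3,4,5,6,7}:5  {3,4,6,7,8}:5  {4,5,6,7,8}:20
  |U|=6: {1,3,4,5,6,7}:15  {1,4,5,6,7,8}:60  {2,3,4,5,6,7}:6  {2,3,4,6,7,8}:6  {3,4,5,6,7,8}:30
  |U|=7: {1,2,3,4,5,6,7}:21  {1,3,4,5,6,7,8}:105  {2,3,4,5,6,7,8}:42
  start at 0(i): 168
  start at 8(a): 21
sum over floor = 189

189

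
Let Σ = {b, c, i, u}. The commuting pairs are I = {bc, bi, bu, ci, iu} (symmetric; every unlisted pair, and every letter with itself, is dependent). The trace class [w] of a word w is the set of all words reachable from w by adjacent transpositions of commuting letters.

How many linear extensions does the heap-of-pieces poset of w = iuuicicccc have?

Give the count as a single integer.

120

drop 0:i onto floor
drop 1:u onto floor
drop 2:u onto {1:u}
drop 3:i onto {0:i}
drop 4:c onto {2:u}
drop 5:i onto {3:i}
drop 6:c onto {4:c}
drop 7:c onto {6:c}
drop 8:c onto {7:c}
drop 9:c onto {8:c}
ground layer = {0:i, 1:u}
drop-orders for the pieces not yet dropped (sum over which currently-grounded one goes next):
  1 to go: {5} 1  {9} 1
  2 to go: {3,5} 1  {5,9} 2  {8,9} 1
  3 to go: {0,3,5} 1  {3,5,9} 3  {5,8,9} 3  {7,8,9} 1
  4 to go: {0,3,5,9} 4  {3,5,8,9} 6  {5,7,8,9} 4  {6,7,8,9} 1
  5 to go: {0,3,5,8,9} 10  {3,5,7,8,9} 10  {4,6,7,8,9} 1  {5,6,7,8,9} 5
  6 to go: {0,3,5,7,8,9} 20  {2,4,6,7,8,9} 1  {3,5,6,7,8,9} 15  {4,5,6,7,8,9} 6
  7 to go: {0,3,5,6,7,8,9} 35  {1,2,4,6,7,8,9} 1  {2,4,5,6,7,8,9} 7  {3,4,5,6,7,8,9} 21
  8 to go: {0,3,4,5,6,7,8,9} 56  {1,2,4,5,6,7,8,9} 8  {2,3,4,5,6,7,8,9} 28
  if 0:i drops first: 36 orders
  if 1:u drops first: 84 orders
heap linearizations: 120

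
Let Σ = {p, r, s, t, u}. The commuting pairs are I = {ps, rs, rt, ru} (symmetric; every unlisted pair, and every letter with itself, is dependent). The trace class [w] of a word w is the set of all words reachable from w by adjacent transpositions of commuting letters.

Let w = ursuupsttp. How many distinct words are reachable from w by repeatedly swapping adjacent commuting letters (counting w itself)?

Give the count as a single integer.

11

#0=u has no predecessor
#1=r has no predecessor
#2=s depends on [0:u]
#3=u depends on [2:s]
#4=u depends on [3:u]
#5=p depends on [1:r, 4:u]
#6=s depends on [4:u]
#7=t depends on [5:p, 6:s]
#8=t depends on [7:t]
#9=p depends on [8:t]
sources: [0:u, 1:r]
N(rest) = Σ N(rest − s) over sources s of rest; N(one piece) = 1:
  size 1 → [9]=1
  size 2 → [8,9]=1
  size 3 → [7,8,9]=1
  size 4 → [5,7,8,9]=1  [6,7,8,9]=1
  size 5 → [1,5,7,8,9]=1  [5,6,7,8,9]=2
  size 6 → [1,5,6,7,8,9]=3  [4,5,6,7,8,9]=2
  size 7 → [1,4,5,6,7,8,9]=5  [3,4,5,6,7,8,9]=2
  size 8 → [1,3,4,5,6,7,8,9]=7  [2,3,4,5,6,7,8,9]=2
  first=0(u) contributes 9
  first=1(r) contributes 2
|[w]| = 11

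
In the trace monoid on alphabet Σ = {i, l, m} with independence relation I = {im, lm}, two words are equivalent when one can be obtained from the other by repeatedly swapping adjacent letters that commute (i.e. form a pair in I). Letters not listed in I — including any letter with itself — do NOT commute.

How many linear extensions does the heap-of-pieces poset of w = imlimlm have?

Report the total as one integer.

35

#0=i has no predecessor
#1=m has no predecessor
#2=l depends on [0:i]
#3=i depends on [2:l]
#4=m depends on [1:m]
#5=l depends on [3:i]
#6=m depends on [4:m]
sources: [0:i, 1:m]
N(rest) = Σ N(rest − s) over sources s of rest; N(one piece) = 1:
  size 1 → [5]=1  [6]=1
  size 2 → [3,5]=1  [4,6]=1  [5,6]=2
  size 3 → [1,4,6]=1  [2,3,5]=1  [3,5,6]=3  [4,5,6]=3
  size 4 → [0,2,3,5]=1  [1,4,5,6]=4  [2,3,5,6]=4  [3,4,5,6]=6
  size 5 → [0,2,3,5,6]=5  [1,3,4,5,6]=10  [2,3,4,5,6]=10
  first=0(i) contributes 20
  first=1(m) contributes 15
|[w]| = 35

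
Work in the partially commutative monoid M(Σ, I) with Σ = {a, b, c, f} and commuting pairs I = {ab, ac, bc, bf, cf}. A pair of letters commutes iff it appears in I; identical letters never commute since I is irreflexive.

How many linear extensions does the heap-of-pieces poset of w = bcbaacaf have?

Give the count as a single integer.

420

drop 0:b onto floor
drop 1:c onto floor
drop 2:b onto {0:b}
drop 3:a onto floor
drop 4:a onto {3:a}
drop 5:c onto {1:c}
drop 6:a onto {4:a}
drop 7:f onto {6:a}
ground layer = {0:b, 1:c, 3:a}
drop-orders for the pieces not yet dropped (sum over which currently-grounded one goes next):
  1 to go: {2} 1  {5} 1  {7} 1
  2 to go: {0,2} 1  {1,5} 1  {2,5} 2  {2,7} 2  {5,7} 2  {6,7} 1
  3 to go: {0,2,5} 3  {0,2,7} 3  {1,2,5} 3  {1,5,7} 3  {2,5,7} 6  {2,6,7} 3  {4,6,7} 1  {5,6,7} 3
  4 to go: {0,1,2,5} 6  {0,2,5,7} 12  {0,2,6,7} 6  {1,2,5,7} 12  {1,5,6,7} 6  {2,4,6,7} 4  {2,5,6,7} 12  {3,4,6,7} 1  {4,5,6,7} 4
  5 to go: {0,1,2,5,7} 30  {0,2,4,6,7} 10  {0,2,5,6,7} 30  {1,2,5,6,7} 30  {1,4,5,6,7} 10  {2,3,4,6,7} 5  {2,4,5,6,7} 20  {3,4,5,6,7} 5
  6 to go: {0,1,2,5,6,7} 90  {0,2,3,4,6,7} 15  {0,2,4,5,6,7} 60  {1,2,4,5,6,7} 60  {1,3,4,5,6,7} 15  {2,3,4,5,6,7} 30
  if 0:b drops first: 105 orders
  if 1:c drops first: 105 orders
  if 3:a drops first: 210 orders
heap linearizations: 420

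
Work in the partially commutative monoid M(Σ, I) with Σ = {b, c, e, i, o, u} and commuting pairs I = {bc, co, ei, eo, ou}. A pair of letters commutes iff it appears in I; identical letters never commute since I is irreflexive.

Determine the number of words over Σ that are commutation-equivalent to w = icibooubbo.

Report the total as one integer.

0(i) covers ∅
1(c) covers 0:i
2(i) covers 1:c
3(b) covers 2:i
4(o) covers 3:b
5(o) covers 4:o
6(u) covers 3:b
7(b) covers 5:o, 6:u
8(b) covers 7:b
9(o) covers 8:b
floor of heap: 0:i
completions by unplaced set U, small U first (add the entries for U minus each lowest piece of U):
  |U|=1: {9}:1
  |U|=2: {8,9}:1
  |U|=3: {7,8,9}:1
  |U|=4: {5,7,8,9}:1  {6,7,8,9}:1
  |U|=5: {4,5,7,8,9}:1  {5,6,7,8,9}:2
  |U|=6: {4,5,6,7,8,9}:3
  |U|=7: {3,4,5,6,7,8,9}:3
  |U|=8: {2,3,4,5,6,7,8,9}:3
  start at 0(i): 3

3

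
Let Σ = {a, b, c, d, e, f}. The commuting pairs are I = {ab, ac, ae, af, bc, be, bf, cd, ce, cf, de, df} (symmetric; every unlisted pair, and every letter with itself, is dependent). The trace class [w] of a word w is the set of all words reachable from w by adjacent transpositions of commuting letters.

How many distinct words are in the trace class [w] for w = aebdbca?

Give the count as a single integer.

168

drop 0:a onto floor
drop 1:e onto floor
drop 2:b onto floor
drop 3:d onto {0:a, 2:b}
drop 4:b onto {3:d}
drop 5:c onto floor
drop 6:a onto {3:d}
ground layer = {0:a, 1:e, 2:b, 5:c}
drop-orders for the pieces not yet dropped (sum over which currently-grounded one goes next):
  1 to go: {1} 1  {4} 1  {5} 1  {6} 1
  2 to go: {1,4} 2  {1,5} 2  {1,6} 2  {4,5} 2  {4,6} 2  {5,6} 2
  3 to go: {1,4,5} 6  {1,4,6} 6  {1,5,6} 6  {3,4,6} 2  {4,5,6} 6
  4 to go: {0,3,4,6} 2  {1,3,4,6} 8  {1,4,5,6} 24  {2,3,4,6} 2  {3,4,5,6} 8
  5 to go: {0,1,3,4,6} 10  {0,2,3,4,6} 4  {0,3,4,5,6} 10  {1,2,3,4,6} 10  {1,3,4,5,6} 40  {2,3,4,5,6} 10
  if 0:a drops first: 60 orders
  if 1:e drops first: 24 orders
  if 2:b drops first: 60 orders
  if 5:c drops first: 24 orders
heap linearizations: 168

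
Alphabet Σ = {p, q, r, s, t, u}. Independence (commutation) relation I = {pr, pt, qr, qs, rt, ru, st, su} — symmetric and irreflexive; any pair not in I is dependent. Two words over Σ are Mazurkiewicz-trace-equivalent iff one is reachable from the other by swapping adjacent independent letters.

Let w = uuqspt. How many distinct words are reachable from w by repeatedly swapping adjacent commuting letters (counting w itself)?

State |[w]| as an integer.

9

drop 0:u onto floor
drop 1:u onto {0:u}
drop 2:q onto {1:u}
drop 3:s onto floor
drop 4:p onto {2:q, 3:s}
drop 5:t onto {2:q}
ground layer = {0:u, 3:s}
drop-orders for the pieces not yet dropped (sum over which currently-grounded one goes next):
  1 to go: {4} 1  {5} 1
  2 to go: {3,4} 1  {4,5} 2
  3 to go: {2,4,5} 2  {3,4,5} 3
  4 to go: {1,2,4,5} 2  {2,3,4,5} 5
  if 0:u drops first: 7 orders
  if 3:s drops first: 2 orders
heap linearizations: 9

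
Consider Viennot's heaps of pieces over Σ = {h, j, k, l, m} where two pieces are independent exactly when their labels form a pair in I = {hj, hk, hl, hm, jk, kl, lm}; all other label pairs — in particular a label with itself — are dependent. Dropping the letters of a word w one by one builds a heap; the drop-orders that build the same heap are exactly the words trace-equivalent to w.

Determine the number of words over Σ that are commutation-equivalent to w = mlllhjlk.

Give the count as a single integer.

piece 0:m — minimal
piece 1:l — minimal
piece 2:l rests on {1:l}
piece 3:l rests on {2:l}
piece 4:h — minimal
piece 5:j rests on {0:m, 3:l}
piece 6:l rests on {5:j}
piece 7:k rests on {0:m}
minimal pieces: {0:m, 1:l, 4:h}
ways to finish when only these pieces remain (= sum over removing one remaining piece with nothing left below it):
  1 left: {4}→1  {6}→1  {7}→1
  2 left: {4,6}→2  {4,7}→2  {5,6}→1  {6,7}→2
  3 left: {3,5,6}→1  {4,5,6}→3  {4,6,7}→6  {5,6,7}→3
  4 left: {0,5,6,7}→3  {2,3,5,6}→1  {3,4,5,6}→4  {3,5,6,7}→4  {4,5,6,7}→12
  5 left: {0,3,5,6,7}→7  {0,4,5,6,7}→15  {1,2,3,5,6}→1  {2,3,4,5,6}→5  {2,3,5,6,7}→5  {3,4,5,6,7}→20
  6 left: {0,2,3,5,6,7}→12  {0,3,4,5,6,7}→42  {1,2,3,4,5,6}→6  {1,2,3,5,6,7}→6  {2,3,4,5,6,7}→30
  placing 0:m first → 42 extensions
  placing 1:l first → 84 extensions
  placing 4:h first → 18 extensions
total linear extensions = 144

144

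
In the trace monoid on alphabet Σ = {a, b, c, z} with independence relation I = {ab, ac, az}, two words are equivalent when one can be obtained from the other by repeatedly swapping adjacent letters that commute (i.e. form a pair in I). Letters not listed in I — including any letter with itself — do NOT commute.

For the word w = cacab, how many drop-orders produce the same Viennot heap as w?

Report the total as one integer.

10

0(c) covers ∅
1(a) covers ∅
2(c) covers 0:c
3(a) covers 1:a
4(b) covers 2:c
floor of heap: 0:c, 1:a
completions by unplaced set U, small U first (add the entries for U minus each lowest piece of U):
  |U|=1: {3}:1  {4}:1
  |U|=2: {1,3}:1  {2,4}:1  {3,4}:2
  |U|=3: {0,2,4}:1  {1,3,4}:3  {2,3,4}:3
  start at 0(c): 6
  start at 1(a): 4
sum over floor = 10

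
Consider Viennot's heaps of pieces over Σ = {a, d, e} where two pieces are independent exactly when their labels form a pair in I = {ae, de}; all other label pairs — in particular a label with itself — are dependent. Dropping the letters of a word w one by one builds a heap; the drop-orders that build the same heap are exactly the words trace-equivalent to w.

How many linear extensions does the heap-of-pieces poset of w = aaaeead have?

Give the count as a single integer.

0(a) covers ∅
1(a) covers 0:a
2(a) covers 1:a
3(e) covers ∅
4(e) covers 3:e
5(a) covers 2:a
6(d) covers 5:a
floor of heap: 0:a, 3:e
completions by unplaced set U, small U first (add the entries for U minus each lowest piece of U):
  |U|=1: {4}:1  {6}:1
  |U|=2: {3,4}:1  {4,6}:2  {5,6}:1
  |U|=3: {2,5,6}:1  {3,4,6}:3  {4,5,6}:3
  |U|=4: {1,2,5,6}:1  {2,4,5,6}:4  {3,4,5,6}:6
  |U|=5: {0,1,2,5,6}:1  {1,2,4,5,6}:5  {2,3,4,5,6}:10
  start at 0(a): 15
  start at 3(e): 6
sum over floor = 21

21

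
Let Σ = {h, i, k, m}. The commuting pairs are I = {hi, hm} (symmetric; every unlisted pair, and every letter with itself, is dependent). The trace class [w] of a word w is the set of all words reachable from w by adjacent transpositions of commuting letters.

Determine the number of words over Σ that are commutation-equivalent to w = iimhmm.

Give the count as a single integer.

piece 0:i — minimal
piece 1:i rests on {0:i}
piece 2:m rests on {1:i}
piece 3:h — minimal
piece 4:m rests on {2:m}
piece 5:m rests on {4:m}
minimal pieces: {0:i, 3:h}
ways to finish when only these pieces remain (= sum over removing one remaining piece with nothing left below it):
  1 left: {3}→1  {5}→1
  2 left: {3,5}→2  {4,5}→1
  3 left: {2,4,5}→1  {3,4,5}→3
  4 left: {1,2,4,5}→1  {2,3,4,5}→4
  placing 0:i first → 5 extensions
  placing 3:h first → 1 extensions
total linear extensions = 6

6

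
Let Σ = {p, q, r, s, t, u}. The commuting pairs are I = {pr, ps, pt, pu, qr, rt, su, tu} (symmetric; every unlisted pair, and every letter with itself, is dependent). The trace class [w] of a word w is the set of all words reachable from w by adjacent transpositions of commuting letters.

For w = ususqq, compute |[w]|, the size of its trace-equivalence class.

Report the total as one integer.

6

0(u) covers ∅
1(s) covers ∅
2(u) covers 0:u
3(s) covers 1:s
4(q) covers 2:u, 3:s
5(q) covers 4:q
floor of heap: 0:u, 1:s
completions by unplaced set U, small U first (add the entries for U minus each lowest piece of U):
  |U|=1: {5}:1
  |U|=2: {4,5}:1
  |U|=3: {2,4,5}:1  {3,4,5}:1
  |U|=4: {0,2,4,5}:1  {1,3,4,5}:1  {2,3,4,5}:2
  start at 0(u): 3
  start at 1(s): 3
sum over floor = 6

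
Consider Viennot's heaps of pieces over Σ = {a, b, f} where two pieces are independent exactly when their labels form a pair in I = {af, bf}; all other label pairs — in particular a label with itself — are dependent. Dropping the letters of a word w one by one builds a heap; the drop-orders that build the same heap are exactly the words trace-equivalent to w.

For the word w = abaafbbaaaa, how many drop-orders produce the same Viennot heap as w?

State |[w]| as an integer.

11

#0=a has no predecessor
#1=b depends on [0:a]
#2=a depends on [1:b]
#3=a depends on [2:a]
#4=f has no predecessor
#5=b depends on [3:a]
#6=b depends on [5:b]
#7=a depends on [6:b]
#8=a depends on [7:a]
#9=a depends on [8:a]
#10=a depends on [9:a]
sources: [0:a, 4:f]
N(rest) = Σ N(rest − s) over sources s of rest; N(one piece) = 1:
  size 1 → [4]=1  [10]=1
  size 2 → [4,10]=2  [9,10]=1
  size 3 → [4,9,10]=3  [8,9,10]=1
  size 4 → [4,8,9,10]=4  [7,8,9,10]=1
  size 5 → [4,7,8,9,10]=5  [6,7,8,9,10]=1
  size 6 → [4,6,7,8,9,10]=6  [5,6,7,8,9,10]=1
  size 7 → [3,5,6,7,8,9,10]=1  [4,5,6,7,8,9,10]=7
  size 8 → [2,3,5,6,7,8,9,10]=1  [3,4,5,6,7,8,9,10]=8
  size 9 → [1,2,3,5,6,7,8,9,10]=1  [2,3,4,5,6,7,8,9,10]=9
  first=0(a) contributes 10
  first=4(f) contributes 1
|[w]| = 11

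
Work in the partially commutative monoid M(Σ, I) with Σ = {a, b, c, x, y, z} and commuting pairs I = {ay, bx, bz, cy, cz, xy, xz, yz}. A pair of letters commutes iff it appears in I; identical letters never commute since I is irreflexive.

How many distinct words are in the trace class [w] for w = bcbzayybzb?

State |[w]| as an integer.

0(b) covers ∅
1(c) covers 0:b
2(b) covers 1:c
3(z) covers ∅
4(a) covers 2:b, 3:z
5(y) covers 2:b
6(y) covers 5:y
7(b) covers 4:a, 6:y
8(z) covers 4:a
9(b) covers 7:b
floor of heap: 0:b, 3:z
completions by unplaced set U, small U first (add the entries for U minus each lowest piece of U):
  |U|=1: {8}:1  {9}:1
  |U|=2: {7,9}:1  {8,9}:2
  |U|=3: {6,7,9}:1  {7,8,9}:3
  |U|=4: {4,7,8,9}:3  {5,6,7,9}:1  {6,7,8,9}:4
  |U|=5: {3,4,7,8,9}:3  {4,6,7,8,9}:7  {5,6,7,8,9}:5
  |U|=6: {3,4,6,7,8,9}:10  {4,5,6,7,8,9}:12
  |U|=7: {2,4,5,6,7,8,9}:12  {3,4,5,6,7,8,9}:22
  |U|=8: {1,2,4,5,6,7,8,9}:12  {2,3,4,5,6,7,8,9}:34
  start at 0(b): 46
  start at 3(z): 12
sum over floor = 58

58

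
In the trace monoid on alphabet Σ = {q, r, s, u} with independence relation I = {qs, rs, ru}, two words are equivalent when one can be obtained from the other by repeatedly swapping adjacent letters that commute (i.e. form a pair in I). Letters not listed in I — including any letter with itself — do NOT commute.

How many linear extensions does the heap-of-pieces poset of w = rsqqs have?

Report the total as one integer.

10

piece 0:r — minimal
piece 1:s — minimal
piece 2:q rests on {0:r}
piece 3:q rests on {2:q}
piece 4:s rests on {1:s}
minimal pieces: {0:r, 1:s}
ways to finish when only these pieces remain (= sum over removing one remaining piece with nothing left below it):
  1 left: {3}→1  {4}→1
  2 left: {1,4}→1  {2,3}→1  {3,4}→2
  3 left: {0,2,3}→1  {1,3,4}→3  {2,3,4}→3
  placing 0:r first → 6 extensions
  placing 1:s first → 4 extensions
total linear extensions = 10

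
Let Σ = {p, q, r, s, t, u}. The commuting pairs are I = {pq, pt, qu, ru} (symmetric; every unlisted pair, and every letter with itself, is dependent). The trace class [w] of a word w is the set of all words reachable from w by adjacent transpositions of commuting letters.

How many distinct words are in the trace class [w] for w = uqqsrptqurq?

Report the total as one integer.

piece 0:u — minimal
piece 1:q — minimal
piece 2:q rests on {1:q}
piece 3:s rests on {0:u, 2:q}
piece 4:r rests on {3:s}
piece 5:p rests on {4:r}
piece 6:t rests on {4:r}
piece 7:q rests on {6:t}
piece 8:u rests on {5:p, 6:t}
piece 9:r rests on {5:p, 7:q}
piece 10:q rests on {9:r}
minimal pieces: {0:u, 1:q}
ways to finish when only these pieces remain (= sum over removing one remaining piece with nothing left below it):
  1 left: {8}→1  {10}→1
  2 left: {8,10}→2  {9,10}→1
  3 left: {7,9,10}→1  {8,9,10}→3
  4 left: {5,8,9,10}→3  {7,8,9,10}→4
  5 left: {5,7,8,9,10}→7  {6,7,8,9,10}→4
  6 left: {5,6,7,8,9,10}→11
  7 left: {4,5,6,7,8,9,10}→11
  8 left: {3,4,5,6,7,8,9,10}→11
  9 left: {0,3,4,5,6,7,8,9,10}→11  {2,3,4,5,6,7,8,9,10}→11
  placing 0:u first → 11 extensions
  placing 1:q first → 22 extensions
total linear extensions = 33

33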